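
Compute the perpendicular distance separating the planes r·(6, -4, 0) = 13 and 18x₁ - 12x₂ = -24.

21/(2√13)

Divide the second equation by 3 to match normals: 6x₁ - 4x₂ = -8.
With common normal n = (6, -4, 0) (|n| = 2√13), the distance is |13 − (-8)|/|n| = 21/(2√13) = 21√13/26.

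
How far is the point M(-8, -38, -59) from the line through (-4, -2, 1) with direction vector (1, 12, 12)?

12√2

Direction vector d = (1, 12, 12).
AP = (-4, -36, -60); AP·d = -1156, |AP|² = 4912, |d|² = 289.
distance² = |AP|² − (AP·d)²/|d|² = 4912 − 1336336/289 = 288, so the distance is 12√2.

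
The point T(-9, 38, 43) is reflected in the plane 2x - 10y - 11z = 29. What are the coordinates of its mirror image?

n = (2, -10, -11), |n|² = 225, n·T − 29 = -900, so t = -900/225 = -4.
Foot F = T − (-4)·n = (-1, -2, -1); the reflection is 2F − T = (7, -42, -45).

(7, -42, -45)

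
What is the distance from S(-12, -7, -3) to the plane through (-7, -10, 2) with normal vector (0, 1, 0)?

3

The plane has equation n·(r − (-7, -10, 2)) = 0, i.e. n·r = -10.
d = |1·(-7) − (-10)| / √(0 + 1 + 0) = |3| / 1 = 3.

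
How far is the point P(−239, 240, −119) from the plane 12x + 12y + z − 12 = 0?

Normal vector n = (12, 12, 1), and n·(−239, 240, −119) − 12 = −119.
|n| = √(144 + 144 + 1) = 17, so the distance is |-119|/17 = 7.

7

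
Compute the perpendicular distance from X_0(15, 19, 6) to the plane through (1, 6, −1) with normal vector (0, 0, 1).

The plane has equation n·(r − (1, 6, −1)) = 0, i.e. n·r = -1.
d = |1·6 − (-1)| / √(0 + 0 + 1) = |7| / 1 = 7.

7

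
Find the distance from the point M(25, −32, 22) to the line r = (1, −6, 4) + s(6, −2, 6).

Direction vector d = (6, −2, 6).
AP = (24, −26, 18), and AP × d = (−120, −36, 108).
|AP × d|² = 27360 and |d|² = 76, so the distance is √(27360/76) = √360 = 6√10.

6√10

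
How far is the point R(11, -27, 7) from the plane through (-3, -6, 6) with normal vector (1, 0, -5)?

The plane has equation n·(r − (-3, -6, 6)) = 0, i.e. n·r = -33.
d = |1·11 + (-5)·7 − (-33)| / √(1 + 0 + 25) = |9| / √26 = 9/√26.

9/√26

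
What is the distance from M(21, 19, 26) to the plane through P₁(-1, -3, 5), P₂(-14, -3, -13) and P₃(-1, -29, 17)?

9/23

P₁P₂ = (-13, 0, -18) and P₁P₃ = (0, -26, 12), so a normal is n = P₁P₂ × P₁P₃ = (-468, 156, 338).
n = (-468, 156, 338); n·P − 1690 = 234; |n| = 598; distance = 234/598 = 9/23.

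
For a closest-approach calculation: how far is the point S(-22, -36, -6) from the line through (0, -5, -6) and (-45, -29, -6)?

A direction vector is d = (-45, -24, 0).
AP = (-22, -31, 0), and AP × d = (0, 0, -867).
|AP × d|² = 751689 and |d|² = 2601, so the distance is √(751689/2601) = √289 = 17.

17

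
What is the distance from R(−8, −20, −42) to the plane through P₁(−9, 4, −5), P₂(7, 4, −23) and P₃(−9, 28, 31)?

P₁P₂ = (16, 0, −18) and P₁P₃ = (0, 24, 36), so a normal is n = P₁P₂ × P₁P₃ = (432, −576, 384).
Then n·(−8, −20, −42) − (−8112) = 48.
|n| = √(186624 + 331776 + 147456) = 816, so the distance is |48|/816 = 1/17.

1/17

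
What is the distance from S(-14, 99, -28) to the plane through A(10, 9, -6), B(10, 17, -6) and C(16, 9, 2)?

AB = (0, 8, 0) and AC = (6, 0, 8), so a normal is n = AB × AC = (64, 0, -48).
Then n·(-14, 99, -28) - 928 = -480.
|n| = √(4096 + 0 + 2304) = 80, so the distance is |-480|/80 = 6.

6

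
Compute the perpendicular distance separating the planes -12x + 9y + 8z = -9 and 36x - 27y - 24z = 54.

Divide the second equation by -3 to match normals: -12x + 9y + 8z = -18.
Both planes have normal n = (-12, 9, 8), |n| = 17. Any point on the first plane is at distance |(-18) − (-9)|/|n| = 9/17 from the second.

9/17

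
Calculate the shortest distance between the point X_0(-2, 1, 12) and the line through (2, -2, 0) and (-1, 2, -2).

A direction vector is d = (-3, 4, -2).
AP = (-4, 3, 12); AP·d = 0, |AP|² = 169, |d|² = 29.
distance² = |AP|² − (AP·d)²/|d|² = 169 − 0/29 = 169, so the distance is 13.

13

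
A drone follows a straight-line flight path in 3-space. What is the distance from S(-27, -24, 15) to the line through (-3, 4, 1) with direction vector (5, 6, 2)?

Direction vector d = (5, 6, 2).
AP = (-24, -28, 14); AP·d = -260, |AP|² = 1556, |d|² = 65.
distance² = |AP|² − (AP·d)²/|d|² = 1556 − 67600/65 = 516, so the distance is 2√129.

2√129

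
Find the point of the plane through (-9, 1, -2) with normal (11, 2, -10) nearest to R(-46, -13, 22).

n = (11, 2, -10), |n|² = 225, and n·R − (-77) = -675.
t = -675/225 = -3, so the foot is R − t·n = (-46, -13, 22) − (-3)·(11, 2, -10) = (-13, -7, -8).

(-13, -7, -8)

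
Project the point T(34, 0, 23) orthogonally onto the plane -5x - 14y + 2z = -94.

(100/3, -28/15, 349/15)

The perpendicular from T has direction n = (-5, -14, 2): r = (34, 0, 23) + λ(-5, -14, 2).
Substitute into the plane: n·(T + λn) = -94 gives -124 + 225λ = -94, so λ = 2/15.
Foot = (34, 0, 23) + (2/15)·(-5, -14, 2) = (100/3, -28/15, 349/15).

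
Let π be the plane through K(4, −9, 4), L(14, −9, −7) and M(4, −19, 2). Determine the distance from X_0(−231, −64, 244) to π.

KL = (10, 0, −11) and KM = (0, −10, −2), so a normal is n = KL × KM = (−110, 20, −100).
Then n·(−231, −64, 244) − (−1020) = 750.
|n| = √(12100 + 400 + 10000) = 150, so the distance is |750|/150 = 5.

5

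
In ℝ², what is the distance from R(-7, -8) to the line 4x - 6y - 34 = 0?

d = |4·(-7) + (-6)·(-8) − 34| / √(16 + 36) = |-14|/(2√13) = 7/√13.

7√13/13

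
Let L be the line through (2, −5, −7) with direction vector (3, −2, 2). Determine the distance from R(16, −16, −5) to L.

7

Direction vector d = (3, −2, 2).
AP = (14, −11, 2); AP·d = 68, |AP|² = 321, |d|² = 17.
distance² = |AP|² − (AP·d)²/|d|² = 321 − 4624/17 = 49, so the distance is 7.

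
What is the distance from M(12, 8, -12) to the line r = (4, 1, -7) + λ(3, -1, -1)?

√94

Direction vector d = (3, -1, -1).
AP = (8, 7, -5), and AP × d = (-12, -7, -29).
|AP × d|² = 1034 and |d|² = 11, so the distance is √(1034/11) = √94.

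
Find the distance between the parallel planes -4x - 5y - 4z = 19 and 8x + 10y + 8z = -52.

7√57/57

Divide the second equation by -2 to match normals: -4x - 5y - 4z = 26.
With common normal n = (-4, -5, -4) (|n| = √57), the distance is |19 − 26|/|n| = 7/√57.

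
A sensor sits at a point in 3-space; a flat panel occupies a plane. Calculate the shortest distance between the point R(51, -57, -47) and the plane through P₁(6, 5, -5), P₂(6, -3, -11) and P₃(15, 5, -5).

P₁P₂ = (0, -8, -6) and P₁P₃ = (9, 0, 0), so a normal is n = P₁P₂ × P₁P₃ = (0, -54, 72).
Then n·(51, -57, -47) - (-630) = 324.
|n| = √(0 + 2916 + 5184) = 90, so the distance is |324|/90 = 18/5.

18/5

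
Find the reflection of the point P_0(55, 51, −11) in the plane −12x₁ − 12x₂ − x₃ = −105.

With n = (−12, −12, −1), the signed offset is (n·P_0 − (-105))/|n|² = -1156/289 = -4.
P_0' = P_0 − 2t·n = (55, 51, −11) − (-8)·(−12, −12, −1) = (−41, −45, −19).

(-41, -45, -19)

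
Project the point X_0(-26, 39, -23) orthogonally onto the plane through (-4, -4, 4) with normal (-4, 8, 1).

(-6, -1, -28)

The perpendicular from X_0 has direction n = (-4, 8, 1): r = (-26, 39, -23) + t(-4, 8, 1).
Substitute into the plane: n·(X_0 + tn) = -12 gives 393 + 81t = -12, so t = -5.
Foot = (-26, 39, -23) + (-5)·(-4, 8, 1) = (-6, -1, -28).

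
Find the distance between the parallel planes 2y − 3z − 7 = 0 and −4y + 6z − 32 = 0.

23√13/13

Divide the second equation by -2 to match normals: 2y − 3z = -16.
Both planes have normal n = (0, 2, −3), |n| = √13. Any point on the first plane is at distance |(-16) − 7|/|n| = 23/√13 from the second.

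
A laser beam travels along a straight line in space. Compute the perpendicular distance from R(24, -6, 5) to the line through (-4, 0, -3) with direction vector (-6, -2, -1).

2√57

Direction vector d = (-6, -2, -1).
AP = (28, -6, 8); AP·d = -164, |AP|² = 884, |d|² = 41.
distance² = |AP|² − (AP·d)²/|d|² = 884 − 26896/41 = 228, so the distance is 2√57.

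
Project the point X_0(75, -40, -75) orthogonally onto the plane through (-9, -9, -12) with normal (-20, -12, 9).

(15, -76, -48)

The perpendicular from X_0 has direction n = (-20, -12, 9): r = (75, -40, -75) + λ(-20, -12, 9).
Substitute into the plane: n·(X_0 + λn) = 180 gives -1695 + 625λ = 180, so λ = 3.
Foot = (75, -40, -75) + 3·(-20, -12, 9) = (15, -76, -48).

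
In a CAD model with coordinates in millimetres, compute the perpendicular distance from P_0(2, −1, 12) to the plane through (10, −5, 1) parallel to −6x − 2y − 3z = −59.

Parallel planes share the normal n = (−6, −2, −3); since (10, −5, 1) lies on the plane, its equation is −6x − 2y − 3z = -53.
Then n·(2, −1, 12) − (−53) = 7.
|n| = √(36 + 4 + 9) = 7, so the distance is |7|/7 = 1.

1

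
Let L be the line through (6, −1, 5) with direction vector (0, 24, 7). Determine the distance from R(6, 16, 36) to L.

25

Direction vector d = (0, 24, 7).
AP = (0, 17, 31), and AP × d = (−625, 0, 0).
|AP × d|² = 390625 and |d|² = 625, so the distance is √(390625/625) = √625 = 25.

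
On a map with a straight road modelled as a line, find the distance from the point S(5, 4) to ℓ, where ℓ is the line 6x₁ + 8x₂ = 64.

1/5

d = |6·5 + 8·4 − 64| / √(36 + 64) = |-2|/10 = 1/5.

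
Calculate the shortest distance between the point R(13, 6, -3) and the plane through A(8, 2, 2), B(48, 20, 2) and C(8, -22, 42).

1

AB = (40, 18, 0) and AC = (0, -24, 40), so a normal is n = AB × AC = (720, -1600, -960).
d = |720·13 + (-1600)·6 + (-960)·(-3) − 640| / √(518400 + 2560000 + 921600) = |2000| / 2000 = 1.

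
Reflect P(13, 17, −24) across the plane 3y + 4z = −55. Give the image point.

(13, 73/5, -136/5)

n = (0, 3, 4), |n|² = 25, n·P − (-55) = 10, so t = 10/25 = 2/5.
Foot F = P − (2/5)·n = (13, 79/5, −128/5); the reflection is 2F − P = (13, 73/5, −136/5).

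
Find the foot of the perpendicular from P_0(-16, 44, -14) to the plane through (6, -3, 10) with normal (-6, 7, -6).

The perpendicular from P_0 has direction n = (-6, 7, -6): r = (-16, 44, -14) + t(-6, 7, -6).
Substitute into the plane: n·(P_0 + tn) = -117 gives 488 + 121t = -117, so t = -5.
Foot = (-16, 44, -14) + (-5)·(-6, 7, -6) = (14, 9, 16).

(14, 9, 16)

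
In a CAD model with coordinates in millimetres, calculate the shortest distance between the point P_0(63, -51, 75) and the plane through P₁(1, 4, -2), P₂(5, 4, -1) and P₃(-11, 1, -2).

26√33/33

P₁P₂ = (4, 0, 1) and P₁P₃ = (-12, -3, 0), so a normal is n = P₁P₂ × P₁P₃ = (3, -12, -12).
d = |3·63 + (-12)·(-51) + (-12)·75 − (-21)| / √(9 + 144 + 144) = |-78| / (3√33) = 26√33/33.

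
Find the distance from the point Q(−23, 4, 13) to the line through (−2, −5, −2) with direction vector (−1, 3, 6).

3√37

Direction vector d = (−1, 3, 6).
AP = (−21, 9, 15); AP·d = 138, |AP|² = 747, |d|² = 46.
distance² = |AP|² − (AP·d)²/|d|² = 747 − 19044/46 = 333, so the distance is 3√37.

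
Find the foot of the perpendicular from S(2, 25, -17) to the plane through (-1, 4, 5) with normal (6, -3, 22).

The perpendicular from S has direction n = (6, -3, 22): r = (2, 25, -17) + λ(6, -3, 22).
Substitute into the plane: n·(S + λn) = 92 gives -437 + 529λ = 92, so λ = 1.
Foot = (2, 25, -17) + 1·(6, -3, 22) = (8, 22, 5).

(8, 22, 5)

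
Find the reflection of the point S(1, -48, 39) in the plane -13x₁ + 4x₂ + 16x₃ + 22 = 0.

With n = (-13, 4, 16), the signed offset is (n·S − (-22))/|n|² = 441/441 = 1.
S' = S − 2t·n = (1, -48, 39) − 2·(-13, 4, 16) = (27, -56, 7).

(27, -56, 7)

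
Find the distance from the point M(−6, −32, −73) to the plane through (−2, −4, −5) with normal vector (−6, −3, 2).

The plane has equation n·(r − (−2, −4, −5)) = 0, i.e. n·r = 14.
n = (−6, −3, 2); n·P − 14 = -28; |n| = 7; distance = 28/7 = 4.

4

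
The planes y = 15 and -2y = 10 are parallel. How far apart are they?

20

Divide the second equation by -2 to match normals: y = -5.
Both planes have normal n = (0, 1, 0), |n| = 1. Any point on the first plane is at distance |(-5) − 15|/|n| = 20/1 = 20 from the second.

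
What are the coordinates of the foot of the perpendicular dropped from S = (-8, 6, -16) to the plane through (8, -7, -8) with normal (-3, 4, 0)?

The perpendicular from S has direction n = (-3, 4, 0): r = (-8, 6, -16) + t(-3, 4, 0).
Substitute into the plane: n·(S + tn) = -52 gives 48 + 25t = -52, so t = -4.
Foot = (-8, 6, -16) + (-4)·(-3, 4, 0) = (4, -10, -16).

(4, -10, -16)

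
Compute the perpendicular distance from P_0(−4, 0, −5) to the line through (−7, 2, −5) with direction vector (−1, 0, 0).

Direction vector d = (−1, 0, 0).
AP = (3, −2, 0), and AP × d = (0, 0, −2).
|AP × d|² = 4 and |d|² = 1, so the distance is √4 = 2.

2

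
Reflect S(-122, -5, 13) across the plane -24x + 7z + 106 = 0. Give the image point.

(118, -5, -57)

With n = (-24, 0, 7), the signed offset is (n·S − (-106))/|n|² = 3125/625 = 5.
S' = S − 2t·n = (-122, -5, 13) − 10·(-24, 0, 7) = (118, -5, -57).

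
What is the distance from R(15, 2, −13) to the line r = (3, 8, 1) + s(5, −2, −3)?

Direction vector d = (5, −2, −3).
AP = (12, −6, −14), and AP × d = (−10, −34, 6).
|AP × d|² = 1292 and |d|² = 38, so the distance is √(1292/38) = √34.

√34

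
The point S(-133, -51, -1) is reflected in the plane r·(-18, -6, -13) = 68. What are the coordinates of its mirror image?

With n = (-18, -6, -13), the signed offset is (n·S − 68)/|n|² = 2645/529 = 5.
S' = S − 2t·n = (-133, -51, -1) − 10·(-18, -6, -13) = (47, 9, 129).

(47, 9, 129)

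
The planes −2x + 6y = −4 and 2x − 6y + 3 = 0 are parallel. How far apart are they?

Divide the second equation by -1 to match normals: −2x + 6y = 3.
With common normal n = (−2, 6, 0) (|n| = 2√10), the distance is |(-4) − 3|/|n| = 7/(2√10) = 7√10/20.

7/(2√10)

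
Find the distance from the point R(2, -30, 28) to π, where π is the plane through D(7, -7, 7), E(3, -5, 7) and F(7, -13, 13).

DE = (-4, 2, 0) and DF = (0, -6, 6), so a normal is n = DE × DF = (12, 24, 24).
d = |12·2 + 24·(-30) + 24·28 − 84| / √(144 + 576 + 576) = |-108| / 36 = 3.

3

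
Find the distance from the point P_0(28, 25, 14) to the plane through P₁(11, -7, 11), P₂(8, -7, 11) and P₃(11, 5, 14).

20/√17

P₁P₂ = (-3, 0, 0) and P₁P₃ = (0, 12, 3), so a normal is n = P₁P₂ × P₁P₃ = (0, 9, -36).
Then n·(28, 25, 14) - (-459) = 180.
|n| = √(0 + 81 + 1296) = 9√17, so the distance is |180|/(9√17) = 20/√17.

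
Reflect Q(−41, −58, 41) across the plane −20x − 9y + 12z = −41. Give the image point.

n = (−20, −9, 12), |n|² = 625, n·Q − (-41) = 1875, so t = 1875/625 = 3.
Foot F = Q − 3·n = (19, −31, 5); the reflection is 2F − Q = (79, −4, −31).

(79, -4, -31)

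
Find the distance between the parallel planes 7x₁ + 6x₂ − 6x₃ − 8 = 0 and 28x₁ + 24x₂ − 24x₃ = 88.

14/11

Divide the second equation by 4 to match normals: 7x₁ + 6x₂ − 6x₃ = 22.
Both planes have normal n = (7, 6, −6), |n| = 11. Any point on the first plane is at distance |22 − 8|/|n| = 14/11 from the second.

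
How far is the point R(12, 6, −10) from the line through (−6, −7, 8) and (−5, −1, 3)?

A direction vector is d = (1, 6, −5).
AP = (18, 13, −18), and AP × d = (43, 72, 95).
|AP × d|² = 16058 and |d|² = 62, so the distance is √(16058/62) = √259.

√259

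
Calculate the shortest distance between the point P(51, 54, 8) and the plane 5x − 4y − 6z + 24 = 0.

Normal vector n = (5, −4, −6), and n·(51, 54, 8) − (−24) = 15.
|n| = √(25 + 16 + 36) = √77, so the distance is |15|/√77 = 15/√77.

15√77/77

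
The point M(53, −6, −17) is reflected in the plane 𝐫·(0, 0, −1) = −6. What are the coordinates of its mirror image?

(53, -6, 29)

With n = (0, 0, −1), the signed offset is (n·M − (-6))/|n|² = 23/1 = 23.
M' = M − 2t·n = (53, −6, −17) − 46·(0, 0, −1) = (53, −6, 29).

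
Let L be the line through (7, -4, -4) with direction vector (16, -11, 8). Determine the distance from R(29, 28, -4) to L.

Direction vector d = (16, -11, 8).
AP = (22, 32, 0), and AP × d = (256, -176, -754).
|AP × d|² = 665028 and |d|² = 441, so the distance is √(665028/441) = √1508 = 2√377.

2√377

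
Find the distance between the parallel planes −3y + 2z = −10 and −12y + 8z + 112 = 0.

18√13/13

Divide the second equation by 4 to match normals: −3y + 2z = -28.
With common normal n = (0, −3, 2) (|n| = √13), the distance is |(-10) − (-28)|/|n| = 18/√13.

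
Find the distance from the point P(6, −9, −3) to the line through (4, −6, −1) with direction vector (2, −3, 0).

2

Direction vector d = (2, −3, 0).
AP = (2, −3, −2), and AP × d = (−6, −4, 0).
|AP × d|² = 52 and |d|² = 13, so the distance is √(52/13) = √4 = 2.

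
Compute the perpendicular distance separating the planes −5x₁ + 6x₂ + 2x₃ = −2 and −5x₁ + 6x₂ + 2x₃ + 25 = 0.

With common normal n = (−5, 6, 2) (|n| = √65), the distance is |(-2) − (-25)|/|n| = 23/√65 = 23√65/65.

23√65/65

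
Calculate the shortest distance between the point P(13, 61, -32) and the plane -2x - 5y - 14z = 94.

Normal vector n = (-2, -5, -14), and n·(13, 61, -32) - 94 = 23.
|n| = √(4 + 25 + 196) = 15, so the distance is |23|/15 = 23/15.

23/15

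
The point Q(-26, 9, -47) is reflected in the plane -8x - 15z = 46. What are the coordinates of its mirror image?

With n = (-8, 0, -15), the signed offset is (n·Q − 46)/|n|² = 867/289 = 3.
Q' = Q − 2t·n = (-26, 9, -47) − 6·(-8, 0, -15) = (22, 9, 43).

(22, 9, 43)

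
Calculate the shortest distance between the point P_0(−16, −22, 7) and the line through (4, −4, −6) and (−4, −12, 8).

A direction vector is d = (−8, −8, 14).
AP = (−20, −18, 13), and AP × d = (−148, 176, 16).
|AP × d|² = 53136 and |d|² = 324, so the distance is √(53136/324) = √164 = 2√41.

2√41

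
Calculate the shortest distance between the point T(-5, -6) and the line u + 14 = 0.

9

d = |1·(-5) + 0·(-6) − (-14)| / √(1 + 0) = |9|/1 = 9.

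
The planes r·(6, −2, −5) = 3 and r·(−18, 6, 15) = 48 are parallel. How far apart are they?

19/√65

Divide the second equation by -3 to match normals: 6x − 2y − 5z = -16.
Both planes have normal n = (6, −2, −5), |n| = √65. Any point on the first plane is at distance |(-16) − 3|/|n| = 19/√65 from the second.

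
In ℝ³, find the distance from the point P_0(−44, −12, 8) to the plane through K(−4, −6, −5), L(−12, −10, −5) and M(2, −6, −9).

KL = (−8, −4, 0) and KM = (6, 0, −4), so a normal is n = KL × KM = (16, −32, 24).
Then n·(−44, −12, 8) − 8 = −136.
|n| = √(256 + 1024 + 576) = 8√29, so the distance is |-136|/(8√29) = 17√29/29.

17/√29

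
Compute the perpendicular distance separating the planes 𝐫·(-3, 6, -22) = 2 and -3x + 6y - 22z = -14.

16/23

Both planes have normal n = (-3, 6, -22), |n| = 23. Any point on the first plane is at distance |(-14) − 2|/|n| = 16/23 from the second.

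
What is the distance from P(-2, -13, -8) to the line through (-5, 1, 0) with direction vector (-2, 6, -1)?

Direction vector d = (-2, 6, -1).
AP = (3, -14, -8); AP·d = -82, |AP|² = 269, |d|² = 41.
distance² = |AP|² − (AP·d)²/|d|² = 269 − 6724/41 = 105, so the distance is √105.

√105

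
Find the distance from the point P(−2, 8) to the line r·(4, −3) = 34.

d = |4·(-2) + (-3)·8 − 34| / √(16 + 9) = |-66|/5 = 66/5.

66/5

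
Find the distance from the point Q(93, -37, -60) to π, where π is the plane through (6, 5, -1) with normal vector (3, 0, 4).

5

The plane has equation n·(r − (6, 5, -1)) = 0, i.e. n·r = 14.
Then n·(93, -37, -60) - 14 = 25.
|n| = √(9 + 0 + 16) = 5, so the distance is |25|/5 = 5.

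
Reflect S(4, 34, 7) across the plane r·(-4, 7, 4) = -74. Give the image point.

(36, -22, -25)

n = (-4, 7, 4), |n|² = 81, n·S − (-74) = 324, so t = 324/81 = 4.
Foot F = S − 4·n = (20, 6, -9); the reflection is 2F − S = (36, -22, -25).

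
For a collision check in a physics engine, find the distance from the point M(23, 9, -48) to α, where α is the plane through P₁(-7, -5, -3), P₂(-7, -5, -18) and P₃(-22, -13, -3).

P₁P₂ = (0, 0, -15) and P₁P₃ = (-15, -8, 0), so a normal is n = P₁P₂ × P₁P₃ = (-120, 225, 0).
d = |(-120)·23 + 225·9 − (-285)| / √(14400 + 50625 + 0) = |-450| / 255 = 30/17.

30/17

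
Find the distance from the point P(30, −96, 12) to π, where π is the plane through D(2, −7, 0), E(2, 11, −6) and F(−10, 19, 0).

2

DE = (0, 18, −6) and DF = (−12, 26, 0), so a normal is n = DE × DF = (156, 72, 216).
d = |156·30 + 72·(-96) + 216·12 − (-192)| / √(24336 + 5184 + 46656) = |552| / 276 = 2.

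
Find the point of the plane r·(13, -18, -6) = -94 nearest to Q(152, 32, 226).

The perpendicular from Q has direction n = (13, -18, -6): r = (152, 32, 226) + λ(13, -18, -6).
Substitute into the plane: n·(Q + λn) = -94 gives 44 + 529λ = -94, so λ = -6/23.
Foot = (152, 32, 226) + (-6/23)·(13, -18, -6) = (3418/23, 844/23, 5234/23).

(3418/23, 844/23, 5234/23)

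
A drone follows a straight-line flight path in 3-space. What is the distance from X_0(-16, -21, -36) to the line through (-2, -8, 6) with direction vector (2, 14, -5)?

Direction vector d = (2, 14, -5).
AP = (-14, -13, -42), and AP × d = (653, -154, -170).
|AP × d|² = 479025 and |d|² = 225, so the distance is √(479025/225) = √2129.

√2129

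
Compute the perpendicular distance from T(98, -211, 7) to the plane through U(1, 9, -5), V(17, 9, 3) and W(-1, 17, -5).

8

UV = (16, 0, 8) and UW = (-2, 8, 0), so a normal is n = UV × UW = (-64, -16, 128).
Then n·(98, -211, 7) - (-848) = -1152.
|n| = √(4096 + 256 + 16384) = 144, so the distance is |-1152|/144 = 8.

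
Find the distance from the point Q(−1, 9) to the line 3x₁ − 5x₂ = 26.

37√34/17

d = |3·(-1) + (-5)·9 − 26| / √(9 + 25) = |-74|/√34 = 37√34/17.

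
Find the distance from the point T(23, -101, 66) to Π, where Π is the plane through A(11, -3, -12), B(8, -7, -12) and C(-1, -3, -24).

30/√41

AB = (-3, -4, 0) and AC = (-12, 0, -12), so a normal is n = AB × AC = (48, -36, -48).
Then n·(23, -101, 66) - 1212 = 360.
|n| = √(2304 + 1296 + 2304) = 12√41, so the distance is |360|/(12√41) = 30/√41.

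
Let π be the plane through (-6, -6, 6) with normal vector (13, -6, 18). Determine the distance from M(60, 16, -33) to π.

24/23

The plane has equation n·(r − (-6, -6, 6)) = 0, i.e. n·r = 66.
n = (13, -6, 18); n·P − 66 = 24; |n| = 23; distance = 24/23.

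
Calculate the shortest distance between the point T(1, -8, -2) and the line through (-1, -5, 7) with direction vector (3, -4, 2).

Direction vector d = (3, -4, 2).
AP = (2, -3, -9); AP·d = 0, |AP|² = 94, |d|² = 29.
distance² = |AP|² − (AP·d)²/|d|² = 94 − 0/29 = 94, so the distance is √94.

√94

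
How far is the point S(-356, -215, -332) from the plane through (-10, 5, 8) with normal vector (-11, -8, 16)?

The plane has equation n·(r − (-10, 5, 8)) = 0, i.e. n·r = 198.
n = (-11, -8, 16); n·P − 198 = 126; |n| = 21; distance = 126/21 = 6.

6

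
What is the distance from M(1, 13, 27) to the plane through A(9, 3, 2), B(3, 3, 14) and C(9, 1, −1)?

12√29/29

AB = (−6, 0, 12) and AC = (0, −2, −3), so a normal is n = AB × AC = (24, −18, 12).
n = (24, −18, 12); n·P − 186 = -72; |n| = 6√29; distance = 72/(6√29) = 12/√29.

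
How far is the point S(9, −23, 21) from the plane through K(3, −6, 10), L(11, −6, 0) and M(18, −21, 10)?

KL = (8, 0, −10) and KM = (15, −15, 0), so a normal is n = KL × KM = (−150, −150, −120).
Then n·(9, −23, 21) − (−750) = 330.
|n| = √(22500 + 22500 + 14400) = 30√66, so the distance is |330|/(30√66) = √66/6.

11/√66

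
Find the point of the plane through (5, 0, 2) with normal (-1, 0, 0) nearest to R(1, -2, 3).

n = (-1, 0, 0), |n|² = 1, and n·R − (-5) = 4.
t = 4/1 = 4, so the foot is R − t·n = (1, -2, 3) − 4·(-1, 0, 0) = (5, -2, 3).

(5, -2, 3)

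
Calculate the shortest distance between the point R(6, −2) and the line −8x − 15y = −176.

The normal to the line is n = (−8, −15) with |n| = 17.
|n·R − (-176)| = |-18 − (-176)| = 158, so the distance is 158/17.

158/17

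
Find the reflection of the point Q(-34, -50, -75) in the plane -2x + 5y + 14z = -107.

(-54, 0, 65)

With n = (-2, 5, 14), the signed offset is (n·Q − (-107))/|n|² = -1125/225 = -5.
Q' = Q − 2t·n = (-34, -50, -75) − (-10)·(-2, 5, 14) = (-54, 0, 65).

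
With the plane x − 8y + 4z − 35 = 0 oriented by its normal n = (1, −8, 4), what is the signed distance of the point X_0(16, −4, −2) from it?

n·X_0 − 35 = 5.
|n| = 9, so the signed distance is 5/9.

5/9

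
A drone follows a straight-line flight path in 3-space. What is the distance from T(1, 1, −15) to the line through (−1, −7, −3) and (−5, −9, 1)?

A direction vector is d = (−4, −2, 4).
AP = (2, 8, −12), and AP × d = (8, 40, 28).
|AP × d|² = 2448 and |d|² = 36, so the distance is √(2448/36) = √68 = 2√17.

2√17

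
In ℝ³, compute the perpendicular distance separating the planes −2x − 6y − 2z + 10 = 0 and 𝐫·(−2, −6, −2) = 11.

Both planes have normal n = (−2, −6, −2), |n| = 2√11. Any point on the first plane is at distance |11 − (-10)|/|n| = 21/(2√11) from the second.

21√11/22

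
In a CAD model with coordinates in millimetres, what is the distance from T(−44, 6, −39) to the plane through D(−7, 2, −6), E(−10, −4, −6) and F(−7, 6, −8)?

DE = (−3, −6, 0) and DF = (0, 4, −2), so a normal is n = DE × DF = (12, −6, −12).
n = (12, −6, −12); n·P − (-24) = -72; |n| = 18; distance = 72/18 = 4.

4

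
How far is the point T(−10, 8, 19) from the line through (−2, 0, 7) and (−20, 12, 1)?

A direction vector is d = (−18, 12, −6).
AP = (−8, 8, 12), and AP × d = (−192, −264, 48).
|AP × d|² = 108864 and |d|² = 504, so the distance is √(108864/504) = √216 = 6√6.

6√6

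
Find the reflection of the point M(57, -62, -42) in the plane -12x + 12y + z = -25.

(-63, 58, -32)

n = (-12, 12, 1), |n|² = 289, n·M − (-25) = -1445, so t = -1445/289 = -5.
Foot F = M − (-5)·n = (-3, -2, -37); the reflection is 2F − M = (-63, 58, -32).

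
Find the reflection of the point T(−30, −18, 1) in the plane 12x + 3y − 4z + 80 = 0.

With n = (12, 3, −4), the signed offset is (n·T − (-80))/|n|² = -338/169 = -2.
T' = T − 2t·n = (−30, −18, 1) − (-4)·(12, 3, −4) = (18, −6, −15).

(18, -6, -15)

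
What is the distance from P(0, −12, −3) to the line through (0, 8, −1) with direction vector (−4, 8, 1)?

4√5

Direction vector d = (−4, 8, 1).
AP = (0, −20, −2), and AP × d = (−4, 8, −80).
|AP × d|² = 6480 and |d|² = 81, so the distance is √(6480/81) = √80 = 4√5.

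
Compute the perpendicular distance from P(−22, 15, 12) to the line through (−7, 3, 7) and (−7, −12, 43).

√394

A direction vector is d = (0, −15, 36).
AP = (−15, 12, 5); AP·d = 0, |AP|² = 394, |d|² = 1521.
distance² = |AP|² − (AP·d)²/|d|² = 394 − 0/1521 = 394, so the distance is √394.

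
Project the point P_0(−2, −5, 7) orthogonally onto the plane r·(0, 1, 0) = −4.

(-2, -4, 7)

n = (0, 1, 0), |n|² = 1, and n·P_0 − (-4) = -1.
t = -1/1 = -1, so the foot is P_0 − t·n = (−2, −5, 7) − (-1)·(0, 1, 0) = (−2, −4, 7).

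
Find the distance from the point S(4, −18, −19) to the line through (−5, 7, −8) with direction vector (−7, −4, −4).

√746

Direction vector d = (−7, −4, −4).
AP = (9, −25, −11), and AP × d = (56, 113, −211).
|AP × d|² = 60426 and |d|² = 81, so the distance is √(60426/81) = √746.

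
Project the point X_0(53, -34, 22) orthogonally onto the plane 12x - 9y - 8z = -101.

(17, -7, 46)

n = (12, -9, -8), |n|² = 289, and n·X_0 − (-101) = 867.
t = 867/289 = 3, so the foot is X_0 − t·n = (53, -34, 22) − 3·(12, -9, -8) = (17, -7, 46).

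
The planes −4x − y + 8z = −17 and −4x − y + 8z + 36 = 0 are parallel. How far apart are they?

Both planes have normal n = (−4, −1, 8), |n| = 9. Any point on the first plane is at distance |(-36) − (-17)|/|n| = 19/9 from the second.

19/9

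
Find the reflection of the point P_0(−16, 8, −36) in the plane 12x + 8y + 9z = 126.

n = (12, 8, 9), |n|² = 289, n·P_0 − 126 = -578, so t = -578/289 = -2.
Foot F = P_0 − (-2)·n = (8, 24, −18); the reflection is 2F − P_0 = (32, 40, 0).

(32, 40, 0)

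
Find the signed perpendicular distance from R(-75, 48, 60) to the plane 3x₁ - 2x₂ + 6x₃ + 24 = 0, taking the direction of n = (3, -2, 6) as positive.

9

n·R − (-24) = 63.
|n| = 7, so the signed distance is 63/7 = 9.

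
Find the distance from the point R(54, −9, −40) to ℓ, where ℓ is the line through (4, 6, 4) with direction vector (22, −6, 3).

Direction vector d = (22, −6, 3).
AP = (50, −15, −44), and AP × d = (−309, −1118, 30).
|AP × d|² = 1346305 and |d|² = 529, so the distance is √(1346305/529) = √2545.

√2545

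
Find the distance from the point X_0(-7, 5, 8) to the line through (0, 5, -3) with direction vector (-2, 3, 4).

3√6

Direction vector d = (-2, 3, 4).
AP = (-7, 0, 11), and AP × d = (-33, 6, -21).
|AP × d|² = 1566 and |d|² = 29, so the distance is √(1566/29) = √54 = 3√6.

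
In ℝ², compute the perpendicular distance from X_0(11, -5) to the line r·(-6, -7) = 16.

47/√85

d = |(-6)·11 + (-7)·(-5) − 16| / √(36 + 49) = |-47|/√85 = 47√85/85.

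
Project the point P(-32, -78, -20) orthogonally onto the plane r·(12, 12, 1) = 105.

(28, -18, -15)

n = (12, 12, 1), |n|² = 289, and n·P − 105 = -1445.
t = -1445/289 = -5, so the foot is P − t·n = (-32, -78, -20) − (-5)·(12, 12, 1) = (28, -18, -15).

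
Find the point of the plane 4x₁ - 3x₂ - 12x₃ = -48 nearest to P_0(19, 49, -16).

The perpendicular from P_0 has direction n = (4, -3, -12): r = (19, 49, -16) + λ(4, -3, -12).
Substitute into the plane: n·(P_0 + λn) = -48 gives 121 + 169λ = -48, so λ = -1.
Foot = (19, 49, -16) + (-1)·(4, -3, -12) = (15, 52, -4).

(15, 52, -4)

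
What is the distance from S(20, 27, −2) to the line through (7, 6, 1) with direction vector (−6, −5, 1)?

Direction vector d = (−6, −5, 1).
AP = (13, 21, −3), and AP × d = (6, 5, 61).
|AP × d|² = 3782 and |d|² = 62, so the distance is √(3782/62) = √61.

√61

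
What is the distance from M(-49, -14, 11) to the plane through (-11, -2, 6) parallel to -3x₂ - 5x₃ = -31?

Parallel planes share the normal n = (0, -3, -5); since (-11, -2, 6) lies on the plane, its equation is -3x₂ - 5x₃ = -24.
n = (0, -3, -5); n·P − (-24) = 11; |n| = √34; distance = 11/√34.

11/√34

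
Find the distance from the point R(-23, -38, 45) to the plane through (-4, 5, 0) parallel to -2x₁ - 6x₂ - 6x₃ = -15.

13√19/19

Parallel planes share the normal n = (-2, -6, -6); since (-4, 5, 0) lies on the plane, its equation is -2x₁ - 6x₂ - 6x₃ = -22.
n = (-2, -6, -6); n·P − (-22) = 26; |n| = 2√19; distance = 26/(2√19) = 13√19/19.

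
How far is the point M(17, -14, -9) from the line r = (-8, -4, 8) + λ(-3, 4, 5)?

√214

Direction vector d = (-3, 4, 5).
AP = (25, -10, -17); AP·d = -200, |AP|² = 1014, |d|² = 50.
distance² = |AP|² − (AP·d)²/|d|² = 1014 − 40000/50 = 214, so the distance is √214.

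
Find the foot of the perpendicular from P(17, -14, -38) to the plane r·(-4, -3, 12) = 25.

The perpendicular from P has direction n = (-4, -3, 12): r = (17, -14, -38) + λ(-4, -3, 12).
Substitute into the plane: n·(P + λn) = 25 gives -482 + 169λ = 25, so λ = 3.
Foot = (17, -14, -38) + 3·(-4, -3, 12) = (5, -23, -2).

(5, -23, -2)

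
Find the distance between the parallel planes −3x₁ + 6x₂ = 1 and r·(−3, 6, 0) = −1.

With common normal n = (−3, 6, 0) (|n| = 3√5), the distance is |1 − (-1)|/|n| = 2/(3√5) = 2√5/15.

2/(3√5)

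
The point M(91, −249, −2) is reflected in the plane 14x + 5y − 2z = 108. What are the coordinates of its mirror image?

(301/3, -737/3, -10/3)

With n = (14, 5, −2), the signed offset is (n·M − 108)/|n|² = -75/225 = -1/3.
M' = M − 2t·n = (91, −249, −2) − (-2/3)·(14, 5, −2) = (301/3, −737/3, −10/3).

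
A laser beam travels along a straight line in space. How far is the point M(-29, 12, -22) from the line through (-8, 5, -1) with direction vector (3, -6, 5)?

Direction vector d = (3, -6, 5).
AP = (-21, 7, -21), and AP × d = (-91, 42, 105).
|AP × d|² = 21070 and |d|² = 70, so the distance is √(21070/70) = √301.

√301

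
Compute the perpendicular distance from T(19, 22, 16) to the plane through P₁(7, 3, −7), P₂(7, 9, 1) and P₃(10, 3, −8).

5√26/26

P₁P₂ = (0, 6, 8) and P₁P₃ = (3, 0, −1), so a normal is n = P₁P₂ × P₁P₃ = (−6, 24, −18).
n = (−6, 24, −18); n·P − 156 = -30; |n| = 6√26; distance = 30/(6√26) = 5√26/26.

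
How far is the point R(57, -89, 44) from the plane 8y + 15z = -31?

21/17

n = (0, 8, 15); n·P − (-31) = -21; |n| = 17; distance = 21/17.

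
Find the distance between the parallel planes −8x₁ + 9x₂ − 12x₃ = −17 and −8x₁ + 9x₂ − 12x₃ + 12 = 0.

With common normal n = (−8, 9, −12) (|n| = 17), the distance is |(-17) − (-12)|/|n| = 5/17.

5/17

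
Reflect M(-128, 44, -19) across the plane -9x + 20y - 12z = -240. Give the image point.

(-56, -116, 77)

With n = (-9, 20, -12), the signed offset is (n·M − (-240))/|n|² = 2500/625 = 4.
M' = M − 2t·n = (-128, 44, -19) − 8·(-9, 20, -12) = (-56, -116, 77).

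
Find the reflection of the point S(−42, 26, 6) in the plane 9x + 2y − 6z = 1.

(12, 38, -30)

n = (9, 2, −6), |n|² = 121, n·S − 1 = -363, so t = -363/121 = -3.
Foot F = S − (-3)·n = (−15, 32, −12); the reflection is 2F − S = (12, 38, −30).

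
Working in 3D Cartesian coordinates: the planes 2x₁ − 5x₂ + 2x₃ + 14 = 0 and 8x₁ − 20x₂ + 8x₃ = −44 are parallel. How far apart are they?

√33/11

Divide the second equation by 4 to match normals: 2x₁ − 5x₂ + 2x₃ = -11.
Both planes have normal n = (2, −5, 2), |n| = √33. Any point on the first plane is at distance |(-11) − (-14)|/|n| = 3/√33 from the second.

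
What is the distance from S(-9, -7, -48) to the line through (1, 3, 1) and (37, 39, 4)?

A direction vector is d = (36, 36, 3).
AP = (-10, -10, -49), and AP × d = (1734, -1734, 0).
|AP × d|² = 6013512 and |d|² = 2601, so the distance is √(6013512/2601) = √2312 = 34√2.

34√2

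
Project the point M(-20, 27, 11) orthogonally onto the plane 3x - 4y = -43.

(-5, 7, 11)

n = (3, -4, 0), |n|² = 25, and n·M − (-43) = -125.
t = -125/25 = -5, so the foot is M − t·n = (-20, 27, 11) − (-5)·(3, -4, 0) = (-5, 7, 11).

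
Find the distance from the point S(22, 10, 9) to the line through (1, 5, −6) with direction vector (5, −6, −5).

√691

Direction vector d = (5, −6, −5).
AP = (21, 5, 15), and AP × d = (65, 180, −151).
|AP × d|² = 59426 and |d|² = 86, so the distance is √(59426/86) = √691.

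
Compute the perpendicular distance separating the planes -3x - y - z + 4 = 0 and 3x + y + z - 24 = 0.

20√11/11

Divide the second equation by -1 to match normals: -3x - y - z = -24.
With common normal n = (-3, -1, -1) (|n| = √11), the distance is |(-4) − (-24)|/|n| = 20/√11.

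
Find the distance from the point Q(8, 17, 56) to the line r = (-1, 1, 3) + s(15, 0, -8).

Direction vector d = (15, 0, -8).
AP = (9, 16, 53), and AP × d = (-128, 867, -240).
|AP × d|² = 825673 and |d|² = 289, so the distance is √(825673/289) = √2857.

√2857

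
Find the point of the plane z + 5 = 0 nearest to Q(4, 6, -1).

(4, 6, -5)

n = (0, 0, 1), |n|² = 1, and n·Q − (-5) = 4.
t = 4/1 = 4, so the foot is Q − t·n = (4, 6, -1) − 4·(0, 0, 1) = (4, 6, -5).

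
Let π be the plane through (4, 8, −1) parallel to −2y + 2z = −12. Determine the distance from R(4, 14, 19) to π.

7√2

Parallel planes share the normal n = (0, −2, 2); since (4, 8, −1) lies on the plane, its equation is −2y + 2z = -18.
d = |(-2)·14 + 2·19 − (-18)| / √(0 + 4 + 4) = |28| / (2√2) = 7√2.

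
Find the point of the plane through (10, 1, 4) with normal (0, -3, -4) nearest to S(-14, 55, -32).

(-14, 1321/25, -872/25)

n = (0, -3, -4), |n|² = 25, and n·S − (-19) = -18.
t = -18/25, so the foot is S − t·n = (-14, 55, -32) − (-18/25)·(0, -3, -4) = (-14, 1321/25, -872/25).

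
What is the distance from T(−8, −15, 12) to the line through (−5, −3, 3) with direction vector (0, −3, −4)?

3√26

Direction vector d = (0, −3, −4).
AP = (−3, −12, 9); AP·d = 0, |AP|² = 234, |d|² = 25.
distance² = |AP|² − (AP·d)²/|d|² = 234 − 0/25 = 234, so the distance is 3√26.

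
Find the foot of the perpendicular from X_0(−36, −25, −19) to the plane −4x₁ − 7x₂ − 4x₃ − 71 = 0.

n = (−4, −7, −4), |n|² = 81, and n·X_0 − 71 = 324.
t = 324/81 = 4, so the foot is X_0 − t·n = (−36, −25, −19) − 4·(−4, −7, −4) = (−20, 3, −3).

(-20, 3, -3)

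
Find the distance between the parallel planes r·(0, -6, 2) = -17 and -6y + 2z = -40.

Both planes have normal n = (0, -6, 2), |n| = 2√10. Any point on the first plane is at distance |(-40) − (-17)|/|n| = 23/(2√10) from the second.

23/(2√10)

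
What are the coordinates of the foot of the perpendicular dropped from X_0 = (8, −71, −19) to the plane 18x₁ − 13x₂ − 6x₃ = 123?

n = (18, −13, −6), |n|² = 529, and n·X_0 − 123 = 1058.
t = 1058/529 = 2, so the foot is X_0 − t·n = (8, −71, −19) − 2·(18, −13, −6) = (−28, −45, −7).

(-28, -45, -7)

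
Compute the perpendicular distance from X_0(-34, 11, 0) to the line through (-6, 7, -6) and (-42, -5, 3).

4√10

A direction vector is d = (-36, -12, 9).
AP = (-28, 4, 6), and AP × d = (108, 36, 480).
|AP × d|² = 243360 and |d|² = 1521, so the distance is √(243360/1521) = √160 = 4√10.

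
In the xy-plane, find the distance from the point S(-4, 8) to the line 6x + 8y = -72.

56/5

The normal to the line is n = (6, 8) with |n| = 10.
|n·S − (-72)| = |40 − (-72)| = 112, so the distance is 112/10 = 56/5.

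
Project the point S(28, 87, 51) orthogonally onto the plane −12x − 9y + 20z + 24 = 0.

n = (−12, −9, 20), |n|² = 625, and n·S − (-24) = -75.
t = -75/625 = -3/25, so the foot is S − t·n = (28, 87, 51) − (-3/25)·(−12, −9, 20) = (664/25, 2148/25, 267/5).

(664/25, 2148/25, 267/5)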